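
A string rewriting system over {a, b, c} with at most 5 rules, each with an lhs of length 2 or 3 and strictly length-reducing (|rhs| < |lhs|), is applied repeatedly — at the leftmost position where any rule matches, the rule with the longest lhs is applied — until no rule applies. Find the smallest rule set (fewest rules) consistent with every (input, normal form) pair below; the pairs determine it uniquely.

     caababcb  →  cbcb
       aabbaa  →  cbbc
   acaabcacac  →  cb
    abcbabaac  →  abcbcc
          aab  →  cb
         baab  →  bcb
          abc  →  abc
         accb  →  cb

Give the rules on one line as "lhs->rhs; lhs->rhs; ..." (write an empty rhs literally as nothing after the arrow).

  | caababcb => aababcb => cbabcb => cbcb
  | aabbaa => cbbaa => cbbc
  | acaabcacac => aabcacac => cbcacac => cbacac => cbac => cb
  | abcbabaac => abcbaac => abcbcc

aa->c; ac->; bab->b; ca->a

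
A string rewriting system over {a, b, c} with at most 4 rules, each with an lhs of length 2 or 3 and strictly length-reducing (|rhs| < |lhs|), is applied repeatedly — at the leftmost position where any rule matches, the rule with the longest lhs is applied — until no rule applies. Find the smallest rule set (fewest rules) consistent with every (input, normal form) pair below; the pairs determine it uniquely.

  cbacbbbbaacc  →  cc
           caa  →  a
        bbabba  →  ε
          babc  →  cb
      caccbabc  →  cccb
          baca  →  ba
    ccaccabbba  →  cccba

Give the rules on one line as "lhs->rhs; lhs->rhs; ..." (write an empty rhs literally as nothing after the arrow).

  | cbacbbbbaacc => cbaccbbaacc => cbbabbaacc => ccabbaacc => cbbaacc => ccaacc => cacc => cc
  | caa => a
  | bbabba => cabba => bba => ca => ε
  | babc => bbb => cb

abc->bb; acc->ba; bb->c; ca->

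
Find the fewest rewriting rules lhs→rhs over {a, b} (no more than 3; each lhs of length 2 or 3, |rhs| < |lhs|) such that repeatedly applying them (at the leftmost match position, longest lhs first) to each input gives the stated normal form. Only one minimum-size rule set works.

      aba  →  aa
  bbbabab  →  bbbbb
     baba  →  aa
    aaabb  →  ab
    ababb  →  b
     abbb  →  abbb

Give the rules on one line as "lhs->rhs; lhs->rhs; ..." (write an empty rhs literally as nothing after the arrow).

  | aba => aa
  | bbbabab => bbbbab => bbbbb
  | baba => aba => aa
  | aaabb => ab

aab->; ba->a; bba->bb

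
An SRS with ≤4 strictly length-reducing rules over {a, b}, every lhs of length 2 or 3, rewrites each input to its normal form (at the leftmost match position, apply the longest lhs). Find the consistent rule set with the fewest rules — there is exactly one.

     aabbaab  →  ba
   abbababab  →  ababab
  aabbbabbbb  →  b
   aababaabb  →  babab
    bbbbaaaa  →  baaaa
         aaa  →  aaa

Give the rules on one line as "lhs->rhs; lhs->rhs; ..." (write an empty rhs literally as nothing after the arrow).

aab->ba; abb->; bb->b

  | aabbaab => babaab => babba => ba
  | abbababab => ababab
  | aabbbabbbb => babbabbbb => babbbb => bbb => bb => b
  | aababaabb => baabaabb => bbaaabb => baaabb => babab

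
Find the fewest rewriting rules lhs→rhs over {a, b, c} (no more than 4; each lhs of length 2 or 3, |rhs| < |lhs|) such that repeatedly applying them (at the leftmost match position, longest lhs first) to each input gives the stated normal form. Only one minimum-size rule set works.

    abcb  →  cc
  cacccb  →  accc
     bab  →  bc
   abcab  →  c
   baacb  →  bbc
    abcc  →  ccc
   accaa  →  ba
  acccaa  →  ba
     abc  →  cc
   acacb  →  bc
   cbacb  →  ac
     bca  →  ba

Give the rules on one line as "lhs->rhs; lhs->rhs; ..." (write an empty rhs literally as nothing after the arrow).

aa->b; ab->c; ca->a; cb->c

  | abcb => ccb => cc
  | cacccb => acccb => accc
  | bab => bc
  | abcab => ccab => cab => ab => c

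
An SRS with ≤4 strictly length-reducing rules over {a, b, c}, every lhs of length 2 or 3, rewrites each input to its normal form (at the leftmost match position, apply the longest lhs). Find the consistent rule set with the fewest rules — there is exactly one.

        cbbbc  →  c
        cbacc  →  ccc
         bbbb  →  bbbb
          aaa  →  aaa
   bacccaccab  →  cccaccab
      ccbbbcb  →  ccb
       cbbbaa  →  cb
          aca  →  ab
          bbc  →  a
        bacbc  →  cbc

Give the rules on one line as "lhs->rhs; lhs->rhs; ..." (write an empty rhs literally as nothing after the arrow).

aca->ab; ba->; bbc->a

  | cbbbc => cba => c
  | cbacc => ccc
  | bbbb
  | aaa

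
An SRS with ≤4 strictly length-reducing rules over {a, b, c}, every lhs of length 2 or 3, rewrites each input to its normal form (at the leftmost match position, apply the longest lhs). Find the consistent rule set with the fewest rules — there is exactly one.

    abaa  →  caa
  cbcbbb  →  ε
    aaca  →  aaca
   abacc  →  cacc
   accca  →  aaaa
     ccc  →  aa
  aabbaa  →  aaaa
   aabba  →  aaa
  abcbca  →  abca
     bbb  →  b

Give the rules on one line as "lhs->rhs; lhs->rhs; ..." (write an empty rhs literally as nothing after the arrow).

aba->ca; bb->; cb->; ccc->aa

  | abaa => caa
  | cbcbbb => cbbb => bb => ε
  | aaca
  | abacc => cacc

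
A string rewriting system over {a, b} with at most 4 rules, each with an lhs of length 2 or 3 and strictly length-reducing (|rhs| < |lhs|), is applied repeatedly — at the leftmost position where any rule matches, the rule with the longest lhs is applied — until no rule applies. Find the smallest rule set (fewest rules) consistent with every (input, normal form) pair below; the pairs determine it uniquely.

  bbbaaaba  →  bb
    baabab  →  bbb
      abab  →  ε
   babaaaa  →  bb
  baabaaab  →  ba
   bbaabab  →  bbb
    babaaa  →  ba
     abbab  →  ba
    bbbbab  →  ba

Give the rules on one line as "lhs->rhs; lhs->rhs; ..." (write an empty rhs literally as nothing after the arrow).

  | bbbaaaba => baaaaba => bbaaba => aaaba => baba => baa => bb
  | baabab => bbbab => baab => bbb
  | abab => ab => ε
  | babaaaa => baaaaa => bbaaa => aaaa => baa => bb

aa->b; ab->; bab->ba; bba->aa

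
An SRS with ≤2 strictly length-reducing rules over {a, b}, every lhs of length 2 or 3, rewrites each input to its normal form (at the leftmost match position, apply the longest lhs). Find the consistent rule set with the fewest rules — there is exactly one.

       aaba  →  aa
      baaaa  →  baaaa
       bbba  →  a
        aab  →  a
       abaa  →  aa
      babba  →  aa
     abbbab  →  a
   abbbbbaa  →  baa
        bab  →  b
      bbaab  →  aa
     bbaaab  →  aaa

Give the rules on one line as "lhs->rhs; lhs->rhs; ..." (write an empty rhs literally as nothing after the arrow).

  | aaba => aa
  | baaaa
  | bbba => aba => a
  | aab => a

ab->; bb->a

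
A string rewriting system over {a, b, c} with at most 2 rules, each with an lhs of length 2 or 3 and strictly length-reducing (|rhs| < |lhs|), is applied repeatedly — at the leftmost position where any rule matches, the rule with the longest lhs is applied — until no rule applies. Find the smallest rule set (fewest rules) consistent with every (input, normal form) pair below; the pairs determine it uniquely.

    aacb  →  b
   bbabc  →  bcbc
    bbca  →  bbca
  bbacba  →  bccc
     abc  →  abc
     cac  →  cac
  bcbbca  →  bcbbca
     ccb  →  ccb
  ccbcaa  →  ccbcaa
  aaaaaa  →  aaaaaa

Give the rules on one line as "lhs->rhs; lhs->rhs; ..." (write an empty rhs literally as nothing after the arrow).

aac->; ba->c

  | aacb => b
  | bbabc => bcbc
  | bbca
  | bbacba => bccba => bccc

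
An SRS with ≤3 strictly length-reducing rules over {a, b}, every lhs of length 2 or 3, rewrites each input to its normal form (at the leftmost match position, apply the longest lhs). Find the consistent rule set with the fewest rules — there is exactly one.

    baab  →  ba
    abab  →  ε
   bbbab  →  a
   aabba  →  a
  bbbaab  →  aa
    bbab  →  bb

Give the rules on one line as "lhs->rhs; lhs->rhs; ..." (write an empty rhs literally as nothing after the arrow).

ab->; bbb->a

  | baab => ba
  | abab => ab => ε
  | bbbab => aab => a
  | aabba => aba => a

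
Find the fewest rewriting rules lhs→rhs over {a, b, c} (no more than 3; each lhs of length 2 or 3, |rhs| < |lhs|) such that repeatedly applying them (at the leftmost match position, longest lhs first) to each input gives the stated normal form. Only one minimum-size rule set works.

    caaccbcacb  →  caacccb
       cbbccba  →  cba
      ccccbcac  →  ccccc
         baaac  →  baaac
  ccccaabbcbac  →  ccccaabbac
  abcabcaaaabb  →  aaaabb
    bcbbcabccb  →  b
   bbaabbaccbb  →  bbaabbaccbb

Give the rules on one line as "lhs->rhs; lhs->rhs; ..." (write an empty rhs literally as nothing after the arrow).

bc->; bca->

  | caaccbcacb => caacccb
  | cbbccba => cbcba => cba
  | ccccbcac => ccccc
  | baaac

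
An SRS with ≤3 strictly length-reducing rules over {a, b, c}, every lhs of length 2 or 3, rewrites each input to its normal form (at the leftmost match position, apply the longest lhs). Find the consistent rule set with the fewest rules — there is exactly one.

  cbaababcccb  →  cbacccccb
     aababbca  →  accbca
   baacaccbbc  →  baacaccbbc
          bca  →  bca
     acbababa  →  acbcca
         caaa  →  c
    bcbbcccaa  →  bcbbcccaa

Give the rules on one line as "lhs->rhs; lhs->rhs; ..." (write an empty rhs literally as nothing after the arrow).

  | cbaababcccb => cbacabcccb => cbacccccb
  | aababbca => acabbca => accbca
  | baacaccbbc
  | bca

aaa->; ab->c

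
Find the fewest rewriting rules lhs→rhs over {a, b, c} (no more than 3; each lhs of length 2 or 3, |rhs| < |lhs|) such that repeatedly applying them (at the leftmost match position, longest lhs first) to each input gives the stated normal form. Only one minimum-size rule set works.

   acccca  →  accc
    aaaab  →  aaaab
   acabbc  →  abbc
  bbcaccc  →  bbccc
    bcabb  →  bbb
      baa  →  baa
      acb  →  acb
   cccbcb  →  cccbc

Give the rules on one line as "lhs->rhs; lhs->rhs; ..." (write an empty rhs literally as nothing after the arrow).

bcb->bc; ca->

  | acccca => accc
  | aaaab
  | acabbc => abbc
  | bbcaccc => bbccc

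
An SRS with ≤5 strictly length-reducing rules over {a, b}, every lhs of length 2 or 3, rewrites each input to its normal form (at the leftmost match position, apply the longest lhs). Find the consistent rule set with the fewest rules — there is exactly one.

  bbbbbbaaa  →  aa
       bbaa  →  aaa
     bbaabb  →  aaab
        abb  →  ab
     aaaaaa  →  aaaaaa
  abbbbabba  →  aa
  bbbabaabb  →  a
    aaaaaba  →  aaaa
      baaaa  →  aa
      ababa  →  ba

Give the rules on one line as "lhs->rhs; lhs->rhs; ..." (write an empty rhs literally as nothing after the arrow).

  | bbbbbbaaa => abbbbaaa => abbbaaa => abbaaa => abaaa => aa
  | bbaa => aaa
  | bbaabb => aaabb => aaab
  | abb => ab

aba->; abb->ab; baa->; bb->a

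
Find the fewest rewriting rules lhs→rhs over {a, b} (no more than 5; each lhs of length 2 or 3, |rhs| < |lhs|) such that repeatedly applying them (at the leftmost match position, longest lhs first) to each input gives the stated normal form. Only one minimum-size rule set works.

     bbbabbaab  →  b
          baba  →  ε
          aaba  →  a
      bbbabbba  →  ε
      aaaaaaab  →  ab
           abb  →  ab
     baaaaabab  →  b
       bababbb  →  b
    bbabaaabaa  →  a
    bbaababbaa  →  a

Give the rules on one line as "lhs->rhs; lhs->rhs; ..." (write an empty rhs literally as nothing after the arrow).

aa->; ba->a; baa->ba; bb->b

  | bbbabbaab => bbabbaab => babbaab => abbaab => abaab => abab => aab => b
  | baba => aba => aa => ε
  | aaba => ba => a
  | bbbabbba => bbabbba => babbba => abbba => abba => aba => aa => ε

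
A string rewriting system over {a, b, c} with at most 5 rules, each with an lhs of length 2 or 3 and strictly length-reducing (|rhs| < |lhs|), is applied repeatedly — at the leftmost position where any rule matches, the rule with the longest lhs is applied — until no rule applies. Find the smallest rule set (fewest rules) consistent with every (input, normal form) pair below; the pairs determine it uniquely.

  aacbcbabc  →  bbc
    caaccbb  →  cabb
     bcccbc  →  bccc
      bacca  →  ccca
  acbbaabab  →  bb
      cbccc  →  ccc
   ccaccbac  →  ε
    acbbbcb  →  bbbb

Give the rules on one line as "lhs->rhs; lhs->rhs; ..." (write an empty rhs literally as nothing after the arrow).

ac->b; ba->c; bba->c; cb->

  | aacbcbabc => abbcbabc => abbabc => acbc => bbc
  | caaccbb => cabcbb => cabb
  | bcccbc => bccc
  | bacca => ccca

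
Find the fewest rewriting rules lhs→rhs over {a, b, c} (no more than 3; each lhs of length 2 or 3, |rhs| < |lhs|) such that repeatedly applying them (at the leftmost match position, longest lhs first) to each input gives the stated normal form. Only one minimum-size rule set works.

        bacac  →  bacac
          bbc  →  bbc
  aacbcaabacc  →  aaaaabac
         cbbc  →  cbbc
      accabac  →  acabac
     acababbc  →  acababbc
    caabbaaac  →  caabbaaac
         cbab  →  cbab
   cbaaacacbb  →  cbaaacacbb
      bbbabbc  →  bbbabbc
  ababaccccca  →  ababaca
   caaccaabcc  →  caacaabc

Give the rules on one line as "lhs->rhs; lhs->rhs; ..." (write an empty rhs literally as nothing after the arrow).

  | bacac
  | bbc
  | aacbcaabacc => aaaaabacc => aaaaabac
  | cbbc

cbc->a; cc->c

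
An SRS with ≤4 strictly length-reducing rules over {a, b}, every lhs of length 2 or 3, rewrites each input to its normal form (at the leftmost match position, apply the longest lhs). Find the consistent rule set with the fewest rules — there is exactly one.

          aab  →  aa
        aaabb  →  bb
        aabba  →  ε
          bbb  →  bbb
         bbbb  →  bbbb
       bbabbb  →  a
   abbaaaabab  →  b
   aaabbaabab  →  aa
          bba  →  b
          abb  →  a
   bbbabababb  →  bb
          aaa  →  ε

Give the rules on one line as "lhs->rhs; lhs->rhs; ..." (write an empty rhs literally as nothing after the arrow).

aaa->; ab->a; ba->; bab->ab

  | aab => aa
  | aaabb => bb
  | aabba => aaba => aaa => ε
  | bbb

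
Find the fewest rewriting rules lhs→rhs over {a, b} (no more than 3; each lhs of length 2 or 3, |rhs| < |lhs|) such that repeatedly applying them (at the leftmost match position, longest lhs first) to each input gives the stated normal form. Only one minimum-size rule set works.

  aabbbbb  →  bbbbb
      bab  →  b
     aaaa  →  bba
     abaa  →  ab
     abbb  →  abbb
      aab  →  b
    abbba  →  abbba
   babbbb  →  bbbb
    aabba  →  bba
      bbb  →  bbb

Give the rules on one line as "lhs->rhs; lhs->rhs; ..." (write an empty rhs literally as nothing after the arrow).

  | aabbbbb => bbbbb
  | bab => b
  | aaaa => bba
  | abaa => ab

aa->; aaa->bb; bab->b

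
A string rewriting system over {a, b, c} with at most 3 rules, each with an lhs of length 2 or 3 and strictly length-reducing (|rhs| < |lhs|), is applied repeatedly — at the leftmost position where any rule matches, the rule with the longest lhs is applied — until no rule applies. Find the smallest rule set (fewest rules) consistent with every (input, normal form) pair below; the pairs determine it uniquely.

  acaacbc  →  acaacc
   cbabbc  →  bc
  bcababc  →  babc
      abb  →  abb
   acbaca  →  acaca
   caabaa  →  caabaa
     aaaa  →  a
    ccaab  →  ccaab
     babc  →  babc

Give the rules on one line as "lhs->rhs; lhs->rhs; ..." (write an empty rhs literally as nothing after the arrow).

  | acaacbc => acaacc
  | cbabbc => cabbc => bc
  | bcababc => babc
  | abb

aaa->; cab->; cb->c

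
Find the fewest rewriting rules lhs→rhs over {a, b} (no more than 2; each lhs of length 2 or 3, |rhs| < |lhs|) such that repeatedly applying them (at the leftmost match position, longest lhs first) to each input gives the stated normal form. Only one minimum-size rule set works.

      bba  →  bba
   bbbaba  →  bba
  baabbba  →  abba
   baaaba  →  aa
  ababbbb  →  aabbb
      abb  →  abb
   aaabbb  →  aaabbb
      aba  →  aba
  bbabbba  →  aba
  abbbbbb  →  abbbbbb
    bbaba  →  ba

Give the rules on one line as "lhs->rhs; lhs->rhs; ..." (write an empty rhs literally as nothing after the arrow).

  | bba
  | bbbaba => bbaa => bba
  | baabbba => babbba => abba
  | baaaba => baaba => baba => aa

baa->ba; bab->a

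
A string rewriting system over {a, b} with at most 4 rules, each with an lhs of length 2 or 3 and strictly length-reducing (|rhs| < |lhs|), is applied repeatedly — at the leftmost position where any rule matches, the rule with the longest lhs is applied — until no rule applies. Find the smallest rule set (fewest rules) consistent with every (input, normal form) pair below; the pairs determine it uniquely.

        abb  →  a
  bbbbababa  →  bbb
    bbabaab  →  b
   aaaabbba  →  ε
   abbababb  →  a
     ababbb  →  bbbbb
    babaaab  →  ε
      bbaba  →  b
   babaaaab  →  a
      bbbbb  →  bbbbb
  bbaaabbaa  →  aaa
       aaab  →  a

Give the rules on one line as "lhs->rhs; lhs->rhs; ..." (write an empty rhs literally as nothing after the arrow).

aab->; aba->bb; abb->a; ba->

  | abb => a
  | bbbbababa => bbbbaba => bbbba => bbb
  | bbabaab => bbaab => bab => b
  | aaaabbba => aabba => ba => ε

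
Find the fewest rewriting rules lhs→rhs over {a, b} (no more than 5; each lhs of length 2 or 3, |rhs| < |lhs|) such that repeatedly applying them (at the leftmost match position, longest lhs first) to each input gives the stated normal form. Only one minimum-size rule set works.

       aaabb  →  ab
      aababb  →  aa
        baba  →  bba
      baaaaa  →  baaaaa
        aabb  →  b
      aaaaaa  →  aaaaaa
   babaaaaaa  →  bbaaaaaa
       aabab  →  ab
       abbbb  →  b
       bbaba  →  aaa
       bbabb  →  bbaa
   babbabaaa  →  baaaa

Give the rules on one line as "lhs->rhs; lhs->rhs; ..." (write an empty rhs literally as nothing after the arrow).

aab->; aba->ba; abb->aa; bbb->aa

  | aaabb => ab
  | aababb => abb => aa
  | baba => bba
  | baaaaa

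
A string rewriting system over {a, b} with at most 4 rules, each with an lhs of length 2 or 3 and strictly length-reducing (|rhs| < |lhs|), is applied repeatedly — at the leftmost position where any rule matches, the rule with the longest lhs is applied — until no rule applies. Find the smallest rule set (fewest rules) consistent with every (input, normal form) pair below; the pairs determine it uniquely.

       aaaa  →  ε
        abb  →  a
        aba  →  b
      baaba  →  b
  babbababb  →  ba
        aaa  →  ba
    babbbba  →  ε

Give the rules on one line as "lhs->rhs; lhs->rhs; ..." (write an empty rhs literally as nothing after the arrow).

  | aaaa => baa => bb => ε
  | abb => ab => a
  | aba => aa => b
  | baaba => bbaa => aa => b

aa->b; aab->ba; ab->a; bb->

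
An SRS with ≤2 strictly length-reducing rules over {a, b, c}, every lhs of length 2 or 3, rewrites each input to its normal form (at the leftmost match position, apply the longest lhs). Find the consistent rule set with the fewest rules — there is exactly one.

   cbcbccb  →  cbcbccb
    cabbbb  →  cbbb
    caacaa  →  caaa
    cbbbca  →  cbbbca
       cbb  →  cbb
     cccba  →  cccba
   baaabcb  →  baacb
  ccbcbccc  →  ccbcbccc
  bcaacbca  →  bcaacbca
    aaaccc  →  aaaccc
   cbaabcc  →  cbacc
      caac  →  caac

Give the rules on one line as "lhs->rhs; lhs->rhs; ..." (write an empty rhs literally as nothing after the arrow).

  | cbcbccb
  | cabbbb => cbbb
  | caacaa => caaa
  | cbbbca

ab->; aca->a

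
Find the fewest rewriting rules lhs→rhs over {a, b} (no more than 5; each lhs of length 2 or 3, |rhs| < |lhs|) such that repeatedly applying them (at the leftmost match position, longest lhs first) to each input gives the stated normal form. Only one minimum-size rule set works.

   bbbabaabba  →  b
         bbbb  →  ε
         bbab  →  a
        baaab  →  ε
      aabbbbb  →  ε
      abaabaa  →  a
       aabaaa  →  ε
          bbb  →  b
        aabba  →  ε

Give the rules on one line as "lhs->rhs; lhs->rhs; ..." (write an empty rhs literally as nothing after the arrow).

  | bbbabaabba => babaabba => baabba => abba => aba => aa => b
  | bbbb => bb => ε
  | bbab => ab => a
  | baaab => aab => bb => ε

aa->b; ab->a; ba->; bb->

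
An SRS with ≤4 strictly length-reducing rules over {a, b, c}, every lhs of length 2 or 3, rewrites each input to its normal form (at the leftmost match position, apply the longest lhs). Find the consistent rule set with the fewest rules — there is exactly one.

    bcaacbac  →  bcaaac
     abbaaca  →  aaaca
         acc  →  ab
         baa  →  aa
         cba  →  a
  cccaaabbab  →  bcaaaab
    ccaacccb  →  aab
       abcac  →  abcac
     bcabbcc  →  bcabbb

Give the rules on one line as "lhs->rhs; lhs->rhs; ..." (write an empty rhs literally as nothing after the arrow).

ba->a; cb->; cc->b

  | bcaacbac => bcaaac
  | abbaaca => abaaca => aaaca
  | acc => ab
  | baa => aa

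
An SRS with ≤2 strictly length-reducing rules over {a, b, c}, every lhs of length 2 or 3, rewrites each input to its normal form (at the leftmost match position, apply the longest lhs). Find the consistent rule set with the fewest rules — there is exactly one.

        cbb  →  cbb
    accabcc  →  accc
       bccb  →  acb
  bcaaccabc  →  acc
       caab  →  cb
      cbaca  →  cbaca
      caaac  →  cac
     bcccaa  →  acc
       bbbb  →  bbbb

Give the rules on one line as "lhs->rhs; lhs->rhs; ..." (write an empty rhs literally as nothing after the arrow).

  | cbb
  | accabcc => accaac => accc
  | bccb => acb
  | bcaaccabc => aaaccabc => accabc => accaa => acc

aa->; bc->a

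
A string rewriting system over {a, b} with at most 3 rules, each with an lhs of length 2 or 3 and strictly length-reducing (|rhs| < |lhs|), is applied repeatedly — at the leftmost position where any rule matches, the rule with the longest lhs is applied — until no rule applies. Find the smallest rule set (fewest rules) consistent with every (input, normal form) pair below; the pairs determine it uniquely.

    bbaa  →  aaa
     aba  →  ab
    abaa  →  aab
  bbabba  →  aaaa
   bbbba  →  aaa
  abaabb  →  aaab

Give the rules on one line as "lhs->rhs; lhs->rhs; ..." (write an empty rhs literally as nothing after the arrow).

ba->b; baa->ab; bb->a

  | bbaa => aaa
  | aba => ab
  | abaa => aab
  | bbabba => aabba => aaaa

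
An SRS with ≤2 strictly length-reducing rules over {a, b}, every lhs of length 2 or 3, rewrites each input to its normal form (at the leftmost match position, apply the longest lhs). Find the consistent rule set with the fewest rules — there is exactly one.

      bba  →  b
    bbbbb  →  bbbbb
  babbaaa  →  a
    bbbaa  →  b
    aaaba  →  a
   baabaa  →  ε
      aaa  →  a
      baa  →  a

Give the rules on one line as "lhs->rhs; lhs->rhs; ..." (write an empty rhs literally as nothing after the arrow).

aa->; ba->

  | bba => b
  | bbbbb
  | babbaaa => bbaaa => baa => a
  | bbbaa => bba => b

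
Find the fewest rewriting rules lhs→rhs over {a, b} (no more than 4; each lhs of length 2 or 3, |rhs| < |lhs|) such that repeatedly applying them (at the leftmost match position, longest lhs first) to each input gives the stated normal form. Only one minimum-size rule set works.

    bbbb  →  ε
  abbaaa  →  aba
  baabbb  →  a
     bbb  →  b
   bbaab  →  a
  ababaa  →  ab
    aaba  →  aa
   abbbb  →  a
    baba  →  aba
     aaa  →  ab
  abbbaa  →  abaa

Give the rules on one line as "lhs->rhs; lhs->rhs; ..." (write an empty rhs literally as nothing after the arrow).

aaa->ab; aab->a; bab->ab; bb->

  | bbbb => bb => ε
  | abbaaa => aaaa => aba
  | baabbb => babb => abb => a
  | bbb => b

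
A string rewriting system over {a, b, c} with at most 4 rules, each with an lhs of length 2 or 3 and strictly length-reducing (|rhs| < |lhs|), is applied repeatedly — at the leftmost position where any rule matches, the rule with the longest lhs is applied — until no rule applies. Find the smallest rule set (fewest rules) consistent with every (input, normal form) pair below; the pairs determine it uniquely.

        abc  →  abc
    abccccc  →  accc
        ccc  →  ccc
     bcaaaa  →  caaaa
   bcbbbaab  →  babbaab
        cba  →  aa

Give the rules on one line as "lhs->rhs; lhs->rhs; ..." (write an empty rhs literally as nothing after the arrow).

  | abc
  | abccccc => accc
  | ccc
  | bcaaaa => caaaa

bca->ca; bcc->; cb->a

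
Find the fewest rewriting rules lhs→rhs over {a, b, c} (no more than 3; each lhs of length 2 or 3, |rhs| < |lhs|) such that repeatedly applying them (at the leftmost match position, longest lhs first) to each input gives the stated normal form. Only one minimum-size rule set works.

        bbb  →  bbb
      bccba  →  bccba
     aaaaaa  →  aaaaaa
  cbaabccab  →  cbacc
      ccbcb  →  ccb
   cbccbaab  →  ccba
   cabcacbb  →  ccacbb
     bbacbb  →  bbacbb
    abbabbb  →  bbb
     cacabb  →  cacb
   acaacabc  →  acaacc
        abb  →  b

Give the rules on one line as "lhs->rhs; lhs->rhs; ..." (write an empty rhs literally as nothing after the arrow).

ab->; cbc->c

  | bbb
  | bccba
  | aaaaaa
  | cbaabccab => cbaccab => cbacc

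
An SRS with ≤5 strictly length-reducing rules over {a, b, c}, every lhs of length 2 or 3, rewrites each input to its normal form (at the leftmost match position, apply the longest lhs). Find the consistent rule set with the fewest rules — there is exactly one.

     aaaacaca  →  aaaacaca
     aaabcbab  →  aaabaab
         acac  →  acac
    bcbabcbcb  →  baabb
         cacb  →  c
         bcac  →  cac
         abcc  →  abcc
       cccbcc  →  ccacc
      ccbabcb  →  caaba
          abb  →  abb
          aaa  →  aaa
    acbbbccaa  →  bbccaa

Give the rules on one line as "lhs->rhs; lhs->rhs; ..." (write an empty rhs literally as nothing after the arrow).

  | aaaacaca
  | aaabcbab => aaabaab
  | acac
  | bcbabcbcb => baabcbcb => baabacb => baabb

acb->; bac->b; bca->ca; cb->a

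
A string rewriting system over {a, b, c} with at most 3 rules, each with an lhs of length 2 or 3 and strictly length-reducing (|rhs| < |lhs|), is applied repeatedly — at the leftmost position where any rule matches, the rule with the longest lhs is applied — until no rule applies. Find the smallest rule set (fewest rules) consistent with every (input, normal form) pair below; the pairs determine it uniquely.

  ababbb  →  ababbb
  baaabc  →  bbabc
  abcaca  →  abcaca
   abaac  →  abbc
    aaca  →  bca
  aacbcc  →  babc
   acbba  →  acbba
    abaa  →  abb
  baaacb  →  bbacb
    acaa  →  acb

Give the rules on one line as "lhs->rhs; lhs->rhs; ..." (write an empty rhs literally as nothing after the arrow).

aa->b; cbc->ab

  | ababbb
  | baaabc => bbabc
  | abcaca
  | abaac => abbc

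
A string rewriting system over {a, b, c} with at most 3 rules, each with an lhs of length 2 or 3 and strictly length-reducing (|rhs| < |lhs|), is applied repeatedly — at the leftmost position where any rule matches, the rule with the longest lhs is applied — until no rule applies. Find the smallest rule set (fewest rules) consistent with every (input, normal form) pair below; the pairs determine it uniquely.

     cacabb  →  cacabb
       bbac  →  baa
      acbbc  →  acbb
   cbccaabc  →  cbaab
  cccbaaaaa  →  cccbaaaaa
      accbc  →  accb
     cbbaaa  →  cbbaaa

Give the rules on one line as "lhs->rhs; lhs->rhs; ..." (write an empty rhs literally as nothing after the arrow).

bac->aa; bc->b

  | cacabb
  | bbac => baa
  | acbbc => acbb
  | cbccaabc => cbcaabc => cbaabc => cbaab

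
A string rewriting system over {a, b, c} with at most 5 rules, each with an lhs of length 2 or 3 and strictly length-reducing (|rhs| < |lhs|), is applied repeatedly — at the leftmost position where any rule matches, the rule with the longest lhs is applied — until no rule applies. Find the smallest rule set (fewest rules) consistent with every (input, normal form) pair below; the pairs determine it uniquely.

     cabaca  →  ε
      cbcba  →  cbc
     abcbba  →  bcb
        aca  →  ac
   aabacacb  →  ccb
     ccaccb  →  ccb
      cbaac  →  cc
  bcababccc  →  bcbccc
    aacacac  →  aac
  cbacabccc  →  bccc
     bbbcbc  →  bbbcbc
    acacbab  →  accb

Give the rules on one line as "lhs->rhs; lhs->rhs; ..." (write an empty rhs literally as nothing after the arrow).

  | cabaca => cbaca => cca => ε
  | cbcba => cbc
  | abcbba => bcbba => bcb
  | aca => ac

ab->b; ba->; ca->c; cca->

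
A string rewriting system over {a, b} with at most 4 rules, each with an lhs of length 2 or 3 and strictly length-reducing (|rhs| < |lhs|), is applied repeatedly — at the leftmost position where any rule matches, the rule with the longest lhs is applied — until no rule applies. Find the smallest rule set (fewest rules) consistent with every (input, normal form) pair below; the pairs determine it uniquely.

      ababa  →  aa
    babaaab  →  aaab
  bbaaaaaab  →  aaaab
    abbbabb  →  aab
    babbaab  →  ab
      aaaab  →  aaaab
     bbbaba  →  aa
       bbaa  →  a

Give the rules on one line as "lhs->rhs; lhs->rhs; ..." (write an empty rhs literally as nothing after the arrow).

  | ababa => aa
  | babaaab => aaab
  | bbaaaaaab => baaaaab => aaaab
  | abbbabb => aababb => aab

ba->a; baa->a; bab->; bbb->ab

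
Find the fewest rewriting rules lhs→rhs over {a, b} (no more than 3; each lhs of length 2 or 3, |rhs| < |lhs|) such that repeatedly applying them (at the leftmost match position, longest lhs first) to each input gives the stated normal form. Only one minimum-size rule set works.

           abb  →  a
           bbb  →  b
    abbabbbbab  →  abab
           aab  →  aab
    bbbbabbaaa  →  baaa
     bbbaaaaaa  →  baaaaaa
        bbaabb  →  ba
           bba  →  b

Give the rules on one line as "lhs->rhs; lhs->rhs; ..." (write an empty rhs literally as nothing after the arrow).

bb->; bba->b

  | abb => a
  | bbb => b
  | abbabbbbab => abbbbbab => abbbab => abab
  | aab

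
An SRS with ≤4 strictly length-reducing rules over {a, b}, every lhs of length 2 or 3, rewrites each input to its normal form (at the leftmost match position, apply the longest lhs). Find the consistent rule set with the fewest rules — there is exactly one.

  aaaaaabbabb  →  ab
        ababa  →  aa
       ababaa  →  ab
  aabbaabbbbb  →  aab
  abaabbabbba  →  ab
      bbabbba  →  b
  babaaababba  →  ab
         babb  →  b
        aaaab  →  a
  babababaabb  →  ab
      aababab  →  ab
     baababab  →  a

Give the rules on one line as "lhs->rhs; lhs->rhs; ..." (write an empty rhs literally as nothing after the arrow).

  | aaaaaabbabb => abaaabbabb => abaabbabb => ababbabb => ababb => ab
  | ababa => aa
  | ababaa => aaa => ab
  | aabbaabbbbb => aabaabbbbb => aababbbbb => aabbbb => aabbb => aabb => aab

aaa->ab; ba->b; bab->; bb->b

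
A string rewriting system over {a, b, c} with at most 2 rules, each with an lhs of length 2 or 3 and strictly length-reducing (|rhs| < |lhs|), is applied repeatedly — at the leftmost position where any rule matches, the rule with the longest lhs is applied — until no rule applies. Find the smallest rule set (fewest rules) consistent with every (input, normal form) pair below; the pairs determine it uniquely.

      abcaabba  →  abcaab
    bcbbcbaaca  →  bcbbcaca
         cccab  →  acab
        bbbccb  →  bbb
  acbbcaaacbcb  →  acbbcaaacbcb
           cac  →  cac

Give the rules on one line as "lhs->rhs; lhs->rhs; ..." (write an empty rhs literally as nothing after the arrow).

ba->; cc->a

  | abcaabba => abcaab
  | bcbbcbaaca => bcbbcaca
  | cccab => acab
  | bbbccb => bbbab => bbb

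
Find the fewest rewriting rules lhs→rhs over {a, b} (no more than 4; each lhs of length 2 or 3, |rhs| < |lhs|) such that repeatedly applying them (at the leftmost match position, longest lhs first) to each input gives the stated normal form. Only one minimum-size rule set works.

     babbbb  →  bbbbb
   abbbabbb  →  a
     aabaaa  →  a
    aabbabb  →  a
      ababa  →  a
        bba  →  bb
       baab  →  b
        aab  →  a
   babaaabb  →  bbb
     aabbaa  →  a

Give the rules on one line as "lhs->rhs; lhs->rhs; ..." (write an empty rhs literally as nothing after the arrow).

  | babbbb => bbbbb
  | abbbabbb => abbabbb => ababbb => aabbb => abbb => abb => ab => a
  | aabaaa => abaaa => aaaa => aaa => aa => a
  | aabbabb => abbabb => ababb => aabb => abb => ab => a

aa->a; ab->a; ba->b; baa->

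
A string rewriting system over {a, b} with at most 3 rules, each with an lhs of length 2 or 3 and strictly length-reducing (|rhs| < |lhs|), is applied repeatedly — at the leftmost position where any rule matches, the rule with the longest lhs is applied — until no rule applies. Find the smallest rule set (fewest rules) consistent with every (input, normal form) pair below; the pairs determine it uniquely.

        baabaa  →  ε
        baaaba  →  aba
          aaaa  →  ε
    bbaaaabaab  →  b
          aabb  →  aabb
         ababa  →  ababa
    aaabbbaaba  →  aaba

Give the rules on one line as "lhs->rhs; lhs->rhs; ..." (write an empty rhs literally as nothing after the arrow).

  | baabaa => baa => ε
  | baaaba => aba
  | aaaa => baa => ε
  | bbaaaabaab => baabaab => baab => b

aaa->ba; baa->; bbb->a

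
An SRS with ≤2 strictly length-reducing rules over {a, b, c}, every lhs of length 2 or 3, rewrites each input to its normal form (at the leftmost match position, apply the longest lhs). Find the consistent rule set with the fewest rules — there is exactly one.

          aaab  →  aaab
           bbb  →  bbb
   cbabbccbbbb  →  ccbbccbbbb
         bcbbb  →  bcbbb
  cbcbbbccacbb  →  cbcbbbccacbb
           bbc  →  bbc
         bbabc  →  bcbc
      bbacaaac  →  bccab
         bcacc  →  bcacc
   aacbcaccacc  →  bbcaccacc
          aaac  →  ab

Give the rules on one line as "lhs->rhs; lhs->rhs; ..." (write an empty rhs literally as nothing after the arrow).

  | aaab
  | bbb
  | cbabbccbbbb => ccbbccbbbb
  | bcbbb

aac->b; ba->c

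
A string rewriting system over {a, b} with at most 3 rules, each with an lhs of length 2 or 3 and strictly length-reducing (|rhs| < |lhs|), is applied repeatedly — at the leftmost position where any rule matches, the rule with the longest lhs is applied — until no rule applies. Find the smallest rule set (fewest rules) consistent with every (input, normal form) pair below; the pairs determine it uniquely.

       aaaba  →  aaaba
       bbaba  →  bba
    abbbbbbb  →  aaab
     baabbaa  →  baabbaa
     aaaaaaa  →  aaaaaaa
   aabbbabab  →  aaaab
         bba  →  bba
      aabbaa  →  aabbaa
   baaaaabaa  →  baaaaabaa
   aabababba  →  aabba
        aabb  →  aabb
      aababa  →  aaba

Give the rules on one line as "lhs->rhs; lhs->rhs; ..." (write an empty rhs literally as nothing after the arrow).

  | aaaba
  | bbaba => bba
  | abbbbbbb => aabbbb => aaab
  | baabbaa

bab->b; bbb->a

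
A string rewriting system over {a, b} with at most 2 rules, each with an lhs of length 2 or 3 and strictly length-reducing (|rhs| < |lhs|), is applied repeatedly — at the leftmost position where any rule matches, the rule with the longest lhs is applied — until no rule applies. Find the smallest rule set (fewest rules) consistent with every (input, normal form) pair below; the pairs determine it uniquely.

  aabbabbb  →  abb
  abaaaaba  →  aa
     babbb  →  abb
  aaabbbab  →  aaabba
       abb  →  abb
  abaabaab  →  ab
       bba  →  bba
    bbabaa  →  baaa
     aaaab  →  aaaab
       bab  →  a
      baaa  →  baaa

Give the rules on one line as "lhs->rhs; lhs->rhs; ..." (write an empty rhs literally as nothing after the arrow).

  | aabbabbb => aababb => abb
  | abaaaaba => aaaba => aa
  | babbb => abb
  | aaabbbab => aaabba

aba->; bab->a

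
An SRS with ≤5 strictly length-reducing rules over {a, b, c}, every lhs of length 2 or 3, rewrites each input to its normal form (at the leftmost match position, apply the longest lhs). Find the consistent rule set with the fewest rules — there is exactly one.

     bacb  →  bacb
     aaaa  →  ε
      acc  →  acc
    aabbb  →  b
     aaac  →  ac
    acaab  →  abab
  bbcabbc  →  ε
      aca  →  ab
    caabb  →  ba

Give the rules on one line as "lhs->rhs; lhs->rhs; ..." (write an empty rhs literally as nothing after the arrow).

  | bacb
  | aaaa => aa => ε
  | acc
  | aabbb => bbb => b

aa->; bb->; bc->; ca->b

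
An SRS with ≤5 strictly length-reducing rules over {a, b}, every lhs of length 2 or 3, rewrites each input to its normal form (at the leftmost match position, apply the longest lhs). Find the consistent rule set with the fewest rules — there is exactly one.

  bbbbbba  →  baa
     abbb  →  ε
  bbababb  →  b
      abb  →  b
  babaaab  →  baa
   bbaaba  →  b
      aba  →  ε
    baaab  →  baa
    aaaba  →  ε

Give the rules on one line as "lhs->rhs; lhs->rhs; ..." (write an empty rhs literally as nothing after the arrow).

ab->; aba->bb; bb->; bbb->ba

  | bbbbbba => babbba => bbba => baa
  | abbb => bb => ε
  | bbababb => ababb => bbbb => bab => b
  | abb => b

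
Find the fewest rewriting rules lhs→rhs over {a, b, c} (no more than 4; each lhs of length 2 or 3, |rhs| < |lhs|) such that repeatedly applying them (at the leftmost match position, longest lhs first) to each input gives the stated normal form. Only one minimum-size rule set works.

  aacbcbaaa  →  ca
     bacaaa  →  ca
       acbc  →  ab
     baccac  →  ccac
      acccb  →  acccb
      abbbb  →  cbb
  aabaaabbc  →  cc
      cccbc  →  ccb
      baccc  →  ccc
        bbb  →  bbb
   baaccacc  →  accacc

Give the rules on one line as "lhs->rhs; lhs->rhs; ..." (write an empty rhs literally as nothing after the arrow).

aa->a; abb->c; ba->; cbc->b

  | aacbcbaaa => acbcbaaa => abbaaa => caaa => caa => ca
  | bacaaa => caaa => caa => ca
  | acbc => ab
  | baccac => ccac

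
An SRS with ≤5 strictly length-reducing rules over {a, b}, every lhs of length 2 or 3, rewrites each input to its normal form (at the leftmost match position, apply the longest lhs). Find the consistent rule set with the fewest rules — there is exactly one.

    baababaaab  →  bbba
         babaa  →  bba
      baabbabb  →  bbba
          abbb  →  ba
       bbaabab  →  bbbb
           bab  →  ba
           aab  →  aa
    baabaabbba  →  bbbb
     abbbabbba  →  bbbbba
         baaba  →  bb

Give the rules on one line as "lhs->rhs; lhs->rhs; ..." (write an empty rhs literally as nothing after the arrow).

  | baababaaab => bababaaab => bbbaaab => bbbaab => bbbab => bbba
  | babaa => bba
  | baabbabb => babbabb => bbaabb => bbabb => bbba
  | abbb => bab => ba

ab->a; aba->b; abb->ba; baa->ba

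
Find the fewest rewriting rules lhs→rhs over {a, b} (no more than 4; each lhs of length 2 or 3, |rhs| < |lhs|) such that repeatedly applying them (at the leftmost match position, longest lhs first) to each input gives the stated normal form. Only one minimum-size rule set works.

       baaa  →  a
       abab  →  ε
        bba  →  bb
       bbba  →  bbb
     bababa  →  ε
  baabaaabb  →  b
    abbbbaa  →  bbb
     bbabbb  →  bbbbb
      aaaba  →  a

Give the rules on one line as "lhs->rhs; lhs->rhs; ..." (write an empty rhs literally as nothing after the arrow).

  | baaa => aa => a
  | abab => ab => ε
  | bba => bb
  | bbba => bbb

aa->a; ab->; ba->; bba->bb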